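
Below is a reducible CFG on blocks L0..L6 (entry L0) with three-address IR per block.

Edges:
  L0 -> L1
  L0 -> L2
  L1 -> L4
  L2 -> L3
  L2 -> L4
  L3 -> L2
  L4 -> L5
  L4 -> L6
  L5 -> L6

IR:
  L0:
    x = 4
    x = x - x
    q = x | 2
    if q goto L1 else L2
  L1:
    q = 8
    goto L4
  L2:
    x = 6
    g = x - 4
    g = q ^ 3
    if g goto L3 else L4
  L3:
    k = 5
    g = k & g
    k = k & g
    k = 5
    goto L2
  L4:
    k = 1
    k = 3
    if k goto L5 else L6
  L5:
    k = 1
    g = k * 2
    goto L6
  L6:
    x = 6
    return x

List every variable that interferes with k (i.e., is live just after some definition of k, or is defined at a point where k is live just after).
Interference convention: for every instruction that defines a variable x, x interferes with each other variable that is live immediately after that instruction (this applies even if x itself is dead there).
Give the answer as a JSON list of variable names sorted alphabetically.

Block summaries:
  L0 def {q,x} use ∅
  L1 def {q} use ∅
  L2 def {g,x} use {q}
  L3 def {g,k} use {g}
  L4 def {k} use ∅
  L5 def {g,k} use ∅
  L6 def {x} use ∅

Liveness:
  live L0: ∅→{q}
  live L1: ∅→∅
  live L2: {q}→{g,q}
  live L3: {g,q}→{q}
  live L4: ∅→∅
  live L5: ∅→∅
  live L6: ∅→∅

Conflict graph:
  g — {k,q}
  k — {g,q}
  q — {g,k,x}
  x — {q}

N(k) = ["g", "q"]

Answer: ["g", "q"]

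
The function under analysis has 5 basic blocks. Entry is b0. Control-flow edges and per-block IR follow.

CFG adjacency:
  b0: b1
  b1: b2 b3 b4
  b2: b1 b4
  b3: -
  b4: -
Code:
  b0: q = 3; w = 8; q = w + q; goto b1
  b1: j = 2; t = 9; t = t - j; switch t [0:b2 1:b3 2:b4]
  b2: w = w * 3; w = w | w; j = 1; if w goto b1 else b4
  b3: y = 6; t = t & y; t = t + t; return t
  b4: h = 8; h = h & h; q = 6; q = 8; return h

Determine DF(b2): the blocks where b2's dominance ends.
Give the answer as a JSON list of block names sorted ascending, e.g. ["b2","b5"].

Answer: ["b1", "b4"]

Working:
idom tree: b1←b0 b2←b1 b3←b1 b4←b1
Dom∩ at merges:
  b1: preds {b0,b2}: {b0} ∩ {b0,b1,b2} = {b0}; idom=b0
  b4: preds {b1,b2}: {b0,b1} ∩ {b0,b1,b2} = {b0,b1}; idom=b1

Frontier:
  b1←b0: walk · to b0
  b1←b2: walk b2→b1 to b0
  b4←b1: walk · to b1
  b4←b2: walk b2 to b1
  b0 → ∅
  b1 → {b1}
  b2 → {b1,b4}
  b3 → ∅
  b4 → ∅

DF(b2) = ["b1", "b4"]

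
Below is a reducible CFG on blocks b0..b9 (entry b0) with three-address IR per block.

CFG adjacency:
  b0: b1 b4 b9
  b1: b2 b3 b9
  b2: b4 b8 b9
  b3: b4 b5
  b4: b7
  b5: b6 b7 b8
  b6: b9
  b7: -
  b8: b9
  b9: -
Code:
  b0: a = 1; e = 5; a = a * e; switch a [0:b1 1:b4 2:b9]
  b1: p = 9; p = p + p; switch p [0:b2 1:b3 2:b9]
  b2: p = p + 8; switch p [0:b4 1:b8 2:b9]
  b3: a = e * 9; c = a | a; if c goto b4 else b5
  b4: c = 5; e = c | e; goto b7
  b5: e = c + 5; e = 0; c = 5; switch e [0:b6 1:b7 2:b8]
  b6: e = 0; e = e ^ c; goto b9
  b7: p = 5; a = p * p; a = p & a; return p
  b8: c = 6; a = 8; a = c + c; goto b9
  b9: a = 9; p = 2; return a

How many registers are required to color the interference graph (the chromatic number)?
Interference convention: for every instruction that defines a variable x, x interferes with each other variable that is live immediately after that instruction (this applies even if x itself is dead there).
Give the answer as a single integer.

Answer: 3

Analysis:
Block summaries:
  b0 def {a,e} use ∅
  b1 def {p} use ∅
  b2 def {p} use {p}
  b3 def {a,c} use {e}
  b4 def {c,e} use {e}
  b5 def {c,e} use {c}
  b6 def {e} use {c}
  b7 def {a,p} use ∅
  b8 def {a,c} use ∅
  b9 def {a,p} use ∅

Liveness:
  b0: in=∅ out={e}
  b1: in={e} out={e,p}
  b2: in={e,p} out={e}
  b3: in={e} out={c,e}
  b4: in={e} out=∅
  b5: in={c} out={c}
  b6: in={c} out=∅
  b7: in=∅ out=∅
  b8: in=∅ out=∅
  b9: in=∅ out=∅

Conflict graph:
  a: {c,e,p}
  c: {a,e}
  e: {a,c,p}
  p: {a,e}

Colouring:
  lower bound: {a,c,e} mutually conflict ⇒ χ ≥ 3
  3-colouring: R0={a}  R1={e}  R2={c,p}
  χ = 3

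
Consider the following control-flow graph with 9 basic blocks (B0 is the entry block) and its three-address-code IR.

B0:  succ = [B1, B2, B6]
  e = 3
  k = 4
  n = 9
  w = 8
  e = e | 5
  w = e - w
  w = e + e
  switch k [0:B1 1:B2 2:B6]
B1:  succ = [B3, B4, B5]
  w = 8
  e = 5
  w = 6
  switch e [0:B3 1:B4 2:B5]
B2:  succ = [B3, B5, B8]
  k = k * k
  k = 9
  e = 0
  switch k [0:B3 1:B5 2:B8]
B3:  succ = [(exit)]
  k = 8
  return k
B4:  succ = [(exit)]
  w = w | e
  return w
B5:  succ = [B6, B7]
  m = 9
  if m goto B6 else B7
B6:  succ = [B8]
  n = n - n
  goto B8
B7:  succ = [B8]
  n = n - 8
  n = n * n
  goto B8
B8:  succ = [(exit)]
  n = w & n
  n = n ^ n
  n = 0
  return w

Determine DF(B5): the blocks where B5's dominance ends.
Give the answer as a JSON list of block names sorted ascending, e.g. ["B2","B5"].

idom tree: B1←B0 B2←B0 B3←B0 B4←B1 B5←B0 B6←B0 B7←B5 B8←B0
Dom∩ at merges:
  B3: preds {B1,B2}: {B0,B1} ∩ {B0,B2} = {B0}; idom=B0
  B5: preds {B1,B2}: {B0,B1} ∩ {B0,B2} = {B0}; idom=B0
  B6: preds {B0,B5}: {B0} ∩ {B0,B5} = {B0}; idom=B0
  B8: preds {B2,B6,B7}: {B0,B2} ∩ {B0,B6} ∩ {B0,B5,B7} = {B0}; idom=B0

DF walk-up:
  join B3 pred B1: B1 stop@B0
  join B3 pred B2: B2 stop@B0
  join B5 pred B1: B1 stop@B0
  join B5 pred B2: B2 stop@B0
  join B6 pred B0: · stop@B0
  join B6 pred B5: B5 stop@B0
  join B8 pred B2: B2 stop@B0
  join B8 pred B6: B6 stop@B0
  join B8 pred B7: B7→B5 stop@B0
  DF(B0)=∅
  DF(B1)={B3,B5}
  DF(B2)={B3,B5,B8}
  DF(B3)=∅
  DF(B4)=∅
  DF(B5)={B6,B8}
  DF(B6)={B8}
  DF(B7)={B8}
  DF(B8)=∅

DF(B5) = ["B6", "B8"]

Answer: ["B6", "B8"]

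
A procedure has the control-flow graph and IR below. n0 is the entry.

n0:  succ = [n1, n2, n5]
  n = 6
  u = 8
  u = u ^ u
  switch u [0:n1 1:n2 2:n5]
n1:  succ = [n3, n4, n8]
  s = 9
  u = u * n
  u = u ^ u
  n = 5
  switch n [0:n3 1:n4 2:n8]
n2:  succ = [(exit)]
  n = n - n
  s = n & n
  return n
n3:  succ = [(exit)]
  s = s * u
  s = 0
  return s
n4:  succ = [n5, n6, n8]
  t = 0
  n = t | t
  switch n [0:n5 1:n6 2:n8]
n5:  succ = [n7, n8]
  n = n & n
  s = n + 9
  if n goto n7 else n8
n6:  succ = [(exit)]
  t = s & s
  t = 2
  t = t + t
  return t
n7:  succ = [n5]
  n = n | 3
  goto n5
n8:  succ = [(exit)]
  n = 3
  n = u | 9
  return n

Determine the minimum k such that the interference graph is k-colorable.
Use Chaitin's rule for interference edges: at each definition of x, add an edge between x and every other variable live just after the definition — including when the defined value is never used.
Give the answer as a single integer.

Answer: 3

Working:
def/use:
  n0 def {n,u} use ∅
  n1 def {n,s,u} use {n,u}
  n2 def {n,s} use {n}
  n3 def {s} use {s,u}
  n4 def {n,t} use ∅
  n5 def {n,s} use {n}
  n6 def {t} use {s}
  n7 def {n} use {n}
  n8 def {n} use {u}

Backward fixpoint:
  live n0: ∅→{n,u}
  live n1: {n,u}→{s,u}
  live n2: {n}→∅
  live n3: {s,u}→∅
  live n4: {s,u}→{n,s,u}
  live n5: {n,u}→{n,u}
  live n6: {s}→∅
  live n7: {n,u}→{n,u}
  live n8: {u}→∅

Conflict graph:
  n — {s,u}
  s — {n,t,u}
  t — {s,u}
  u — {n,s,t}

Chromatic number:
  clique {n,s,u} ⇒ need ≥ 3
  assign n→c2 s→c0 t→c2 u→c1 — no edge inside a register ⇒ χ ≤ 3
  χ = 3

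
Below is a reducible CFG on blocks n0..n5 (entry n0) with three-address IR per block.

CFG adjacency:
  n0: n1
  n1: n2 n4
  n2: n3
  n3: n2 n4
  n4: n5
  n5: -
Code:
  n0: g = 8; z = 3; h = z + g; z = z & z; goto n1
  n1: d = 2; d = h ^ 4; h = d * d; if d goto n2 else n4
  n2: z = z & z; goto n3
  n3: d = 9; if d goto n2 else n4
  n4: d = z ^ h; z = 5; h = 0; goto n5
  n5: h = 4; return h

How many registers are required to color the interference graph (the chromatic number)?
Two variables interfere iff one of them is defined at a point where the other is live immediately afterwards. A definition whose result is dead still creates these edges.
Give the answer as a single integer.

Answer: 3

Working:
Block summaries:
  n0 def {g,h,z} use ∅
  n1 def {d,h} use {h}
  n2 def {z} use {z}
  n3 def {d} use ∅
  n4 def {d,h,z} use {h,z}
  n5 def {h} use ∅

Liveness:
  n0: in=∅ out={h,z}
  n1: in={h,z} out={h,z}
  n2: in={h,z} out={h,z}
  n3: in={h,z} out={h,z}
  n4: in={h,z} out=∅
  n5: in=∅ out=∅

Conflict graph:
  d↔{h,z}
  g↔{z}
  h↔{d,z}
  z↔{d,g,h}

Registers:
  lower bound: {d,h,z} mutually conflict ⇒ χ ≥ 3
  3-colouring: c0={z}  c1={d,g}  c2={h}
  χ = 3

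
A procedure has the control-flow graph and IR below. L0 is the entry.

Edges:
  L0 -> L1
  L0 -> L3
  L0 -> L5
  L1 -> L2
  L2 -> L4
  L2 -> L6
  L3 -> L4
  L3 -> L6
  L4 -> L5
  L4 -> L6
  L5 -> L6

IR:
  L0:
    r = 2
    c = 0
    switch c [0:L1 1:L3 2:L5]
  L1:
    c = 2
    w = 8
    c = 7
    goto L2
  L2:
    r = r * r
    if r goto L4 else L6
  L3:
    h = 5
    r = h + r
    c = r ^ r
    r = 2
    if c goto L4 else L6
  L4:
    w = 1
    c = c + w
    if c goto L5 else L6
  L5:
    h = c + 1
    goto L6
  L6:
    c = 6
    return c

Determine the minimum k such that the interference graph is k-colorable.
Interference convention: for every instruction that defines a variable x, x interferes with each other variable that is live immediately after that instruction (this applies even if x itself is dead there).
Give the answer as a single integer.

Answer: 3

Analysis:
Per-block:
  L0 def {c,r} use ∅
  L1 def {c,w} use ∅
  L2 def {r} use {r}
  L3 def {c,h,r} use {r}
  L4 def {c,w} use {c}
  L5 def {h} use {c}
  L6 def {c} use ∅

Backward fixpoint:
  live L0: ∅→{c,r}
  live L1: {r}→{c,r}
  live L2: {c,r}→{c}
  live L3: {r}→{c}
  live L4: {c}→{c}
  live L5: {c}→∅
  live L6: ∅→∅

Interfere edges:
  c↔{r,w}
  h↔{r}
  r↔{c,h,w}
  w↔{c,r}

Chromatic number:
  clique {c,r,w} ⇒ need ≥ 3
  assign c→c1 h→c1 r→c0 w→c2 — no edge inside a register ⇒ χ ≤ 3
  χ = 3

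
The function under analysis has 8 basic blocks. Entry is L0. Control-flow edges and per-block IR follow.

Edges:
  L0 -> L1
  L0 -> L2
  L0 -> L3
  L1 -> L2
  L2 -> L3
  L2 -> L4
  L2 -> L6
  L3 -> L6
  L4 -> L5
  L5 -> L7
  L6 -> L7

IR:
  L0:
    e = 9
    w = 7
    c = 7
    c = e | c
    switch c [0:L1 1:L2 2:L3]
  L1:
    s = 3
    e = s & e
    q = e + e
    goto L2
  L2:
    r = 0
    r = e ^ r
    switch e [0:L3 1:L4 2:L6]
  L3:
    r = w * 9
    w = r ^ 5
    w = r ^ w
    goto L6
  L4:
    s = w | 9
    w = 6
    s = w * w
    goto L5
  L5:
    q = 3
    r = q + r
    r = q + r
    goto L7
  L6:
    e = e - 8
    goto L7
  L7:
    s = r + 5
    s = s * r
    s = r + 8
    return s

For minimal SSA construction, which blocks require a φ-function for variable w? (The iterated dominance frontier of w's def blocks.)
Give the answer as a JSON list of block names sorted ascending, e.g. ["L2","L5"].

idom tree: L1←L0 L2←L0 L3←L0 L4←L2 L5←L4 L6←L0 L7←L0
Dom∩ at merges:
  L2: preds {L0,L1}: {L0} ∩ {L0,L1} = {L0}; idom=L0
  L3: preds {L0,L2}: {L0} ∩ {L0,L2} = {L0}; idom=L0
  L6: preds {L2,L3}: {L0,L2} ∩ {L0,L3} = {L0}; idom=L0
  L7: preds {L5,L6}: {L0,L2,L4,L5} ∩ {L0,L6} = {L0}; idom=L0

DF derivation:
  L2←L0: walk · to L0
  L2←L1: walk L1 to L0
  L3←L0: walk · to L0
  L3←L2: walk L2 to L0
  L6←L2: walk L2 to L0
  L6←L3: walk L3 to L0
  L7←L5: walk L5→L4→L2 to L0
  L7←L6: walk L6 to L0
  L0 → ∅
  L1 → {L2}
  L2 → {L3,L6,L7}
  L3 → {L6}
  L4 → {L7}
  L5 → {L7}
  L6 → {L7}
  L7 → ∅

φ for w: defs {L0,L3,L4}
  DF⁺ = {L6,L7}

Answer: ["L6", "L7"]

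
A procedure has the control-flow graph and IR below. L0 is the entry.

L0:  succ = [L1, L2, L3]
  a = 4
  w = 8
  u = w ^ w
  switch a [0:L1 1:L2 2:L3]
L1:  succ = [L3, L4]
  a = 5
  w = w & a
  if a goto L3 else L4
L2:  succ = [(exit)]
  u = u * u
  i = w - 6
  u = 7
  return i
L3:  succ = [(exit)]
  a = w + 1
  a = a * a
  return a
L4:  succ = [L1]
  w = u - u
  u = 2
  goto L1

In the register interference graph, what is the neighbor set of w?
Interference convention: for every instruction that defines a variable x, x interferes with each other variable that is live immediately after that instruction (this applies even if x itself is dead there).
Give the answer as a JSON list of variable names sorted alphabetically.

Block summaries:
  L0 def {a,u,w} use ∅
  L1 def {a,w} use {w}
  L2 def {i,u} use {u,w}
  L3 def {a} use {w}
  L4 def {u,w} use {u}

Live sets:
  L0: in=∅ out={u,w}
  L1: in={u,w} out={u,w}
  L2: in={u,w} out=∅
  L3: in={w} out=∅
  L4: in={u} out={u,w}

Interfere edges:
  a↔{u,w}
  i↔{u}
  u↔{a,i,w}
  w↔{a,u}

N(w) = ["a", "u"]

Answer: ["a", "u"]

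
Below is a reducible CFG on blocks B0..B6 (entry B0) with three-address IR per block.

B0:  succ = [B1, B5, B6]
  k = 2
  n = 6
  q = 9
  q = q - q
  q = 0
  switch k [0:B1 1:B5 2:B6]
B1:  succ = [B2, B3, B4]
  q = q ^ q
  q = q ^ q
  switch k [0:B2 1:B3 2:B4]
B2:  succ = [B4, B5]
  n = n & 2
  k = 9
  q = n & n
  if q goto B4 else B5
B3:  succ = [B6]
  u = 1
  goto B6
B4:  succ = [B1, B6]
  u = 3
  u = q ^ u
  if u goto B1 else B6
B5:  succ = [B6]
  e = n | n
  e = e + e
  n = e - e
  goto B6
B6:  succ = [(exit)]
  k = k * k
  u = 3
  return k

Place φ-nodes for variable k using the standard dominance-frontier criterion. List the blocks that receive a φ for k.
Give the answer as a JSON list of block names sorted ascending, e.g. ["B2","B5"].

idom tree: B1←B0 B2←B1 B3←B1 B4←B1 B5←B0 B6←B0
Join-block Dom:
  B1: preds {B0,B4}: {B0} ∩ {B0,B1,B4} = {B0}; idom=B0
  B4: preds {B1,B2}: {B0,B1} ∩ {B0,B1,B2} = {B0,B1}; idom=B1
  B5: preds {B0,B2}: {B0} ∩ {B0,B1,B2} = {B0}; idom=B0
  B6: preds {B0,B3,B4,B5}: {B0} ∩ {B0,B1,B3} ∩ {B0,B1,B4} ∩ {B0,B5} = {B0}; idom=B0

DF derivation:
  join B1 pred B0: · stop@B0
  join B1 pred B4: B4→B1 stop@B0
  join B4 pred B1: · stop@B1
  join B4 pred B2: B2 stop@B1
  join B5 pred B0: · stop@B0
  join B5 pred B2: B2→B1 stop@B0
  join B6 pred B0: · stop@B0
  join B6 pred B3: B3→B1 stop@B0
  join B6 pred B4: B4→B1 stop@B0
  join B6 pred B5: B5 stop@B0
  DF(B0)=∅
  DF(B1)={B1,B5,B6}
  DF(B2)={B4,B5}
  DF(B3)={B6}
  DF(B4)={B1,B6}
  DF(B5)={B6}
  DF(B6)=∅

φ for k: defs {B0,B2,B6}
  DF⁺ = {B1,B4,B5,B6}

Answer: ["B1", "B4", "B5", "B6"]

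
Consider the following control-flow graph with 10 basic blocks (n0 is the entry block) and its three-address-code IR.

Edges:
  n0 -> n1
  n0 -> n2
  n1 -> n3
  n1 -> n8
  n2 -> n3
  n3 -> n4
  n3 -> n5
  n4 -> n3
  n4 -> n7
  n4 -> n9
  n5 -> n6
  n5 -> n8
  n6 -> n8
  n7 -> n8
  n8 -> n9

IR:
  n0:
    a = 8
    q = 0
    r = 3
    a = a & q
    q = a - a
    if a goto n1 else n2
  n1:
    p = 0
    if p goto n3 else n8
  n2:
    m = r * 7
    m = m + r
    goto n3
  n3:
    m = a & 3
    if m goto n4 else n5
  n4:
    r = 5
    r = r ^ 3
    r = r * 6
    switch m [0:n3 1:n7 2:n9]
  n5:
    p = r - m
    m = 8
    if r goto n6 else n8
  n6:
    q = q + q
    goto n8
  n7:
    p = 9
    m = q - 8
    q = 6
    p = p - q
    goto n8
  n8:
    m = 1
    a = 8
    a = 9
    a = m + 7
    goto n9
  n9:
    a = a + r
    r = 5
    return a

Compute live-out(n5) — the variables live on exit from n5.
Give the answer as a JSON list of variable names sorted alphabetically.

def/use:
  n0: {a,q,r} / ∅
  n1: {p} / ∅
  n2: {m} / {r}
  n3: {m} / {a}
  n4: {r} / {m}
  n5: {m,p} / {m,r}
  n6: {q} / {q}
  n7: {m,p,q} / {q}
  n8: {a,m} / ∅
  n9: {a,r} / {a,r}

Live sets:
  n0: in=∅ out={a,q,r}
  n1: in={a,q,r} out={a,q,r}
  n2: in={a,q,r} out={a,q,r}
  n3: in={a,q,r} out={a,m,q,r}
  n4: in={a,m,q} out={a,q,r}
  n5: in={m,q,r} out={q,r}
  n6: in={q,r} out={r}
  n7: in={q,r} out={r}
  n8: in={r} out={a,r}
  n9: in={a,r} out=∅

live-out(n5) = ["q", "r"]

Answer: ["q", "r"]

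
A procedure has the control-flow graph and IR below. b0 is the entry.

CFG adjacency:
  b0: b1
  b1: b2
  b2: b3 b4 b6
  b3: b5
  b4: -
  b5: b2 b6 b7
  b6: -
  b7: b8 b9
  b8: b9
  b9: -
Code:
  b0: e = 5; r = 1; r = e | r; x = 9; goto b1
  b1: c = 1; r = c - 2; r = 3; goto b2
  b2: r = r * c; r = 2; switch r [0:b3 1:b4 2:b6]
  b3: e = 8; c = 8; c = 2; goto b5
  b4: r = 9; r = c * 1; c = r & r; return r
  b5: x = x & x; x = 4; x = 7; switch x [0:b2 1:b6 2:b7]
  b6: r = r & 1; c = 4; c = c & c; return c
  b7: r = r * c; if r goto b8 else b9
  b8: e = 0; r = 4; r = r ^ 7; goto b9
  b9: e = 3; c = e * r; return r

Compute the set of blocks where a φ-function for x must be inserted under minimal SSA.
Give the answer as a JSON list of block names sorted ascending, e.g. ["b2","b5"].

Answer: ["b2", "b6"]

Derivation:
idom tree: b1←b0 b2←b1 b3←b2 b4←b2 b5←b3 b6←b2 b7←b5 b8←b7 b9←b7
Dom at joins:
  b2: preds {b1,b5}: {b0,b1} ∩ {b0,b1,b2,b3,b5} = {b0,b1}; idom=b1
  b6: preds {b2,b5}: {b0,b1,b2} ∩ {b0,b1,b2,b3,b5} = {b0,b1,b2}; idom=b2
  b9: preds {b7,b8}: {b0,b1,b2,b3,b5,b7} ∩ {b0,b1,b2,b3,b5,b7,b8} = {b0,b1,b2,b3,b5,b7}; idom=b7

Frontier:
  join b2 pred b1: · stop@b1
  join b2 pred b5: b5→b3→b2 stop@b1
  join b6 pred b2: · stop@b2
  join b6 pred b5: b5→b3 stop@b2
  join b9 pred b7: · stop@b7
  join b9 pred b8: b8 stop@b7
  b0 → ∅
  b1 → ∅
  b2 → {b2}
  b3 → {b2,b6}
  b4 → ∅
  b5 → {b2,b6}
  b6 → ∅
  b7 → ∅
  b8 → {b9}
  b9 → ∅

φ for x: defs {b0,b5}
  DF⁺ = {b2,b6}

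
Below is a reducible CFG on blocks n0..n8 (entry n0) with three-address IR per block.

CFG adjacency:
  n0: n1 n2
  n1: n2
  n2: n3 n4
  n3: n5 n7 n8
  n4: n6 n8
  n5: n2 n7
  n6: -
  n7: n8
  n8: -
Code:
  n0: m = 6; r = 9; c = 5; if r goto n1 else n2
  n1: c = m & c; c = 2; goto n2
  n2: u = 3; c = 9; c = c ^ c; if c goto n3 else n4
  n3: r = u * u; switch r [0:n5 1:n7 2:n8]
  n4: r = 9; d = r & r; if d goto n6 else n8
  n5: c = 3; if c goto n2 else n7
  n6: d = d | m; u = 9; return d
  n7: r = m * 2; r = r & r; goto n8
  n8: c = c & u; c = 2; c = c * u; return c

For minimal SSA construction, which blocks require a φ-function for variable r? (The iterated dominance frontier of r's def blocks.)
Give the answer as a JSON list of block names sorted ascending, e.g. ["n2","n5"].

idom tree: n1←n0 n2←n0 n3←n2 n4←n2 n5←n3 n6←n4 n7←n3 n8←n2
Dom at joins:
  n2: preds {n0,n1,n5}: {n0} ∩ {n0,n1} ∩ {n0,n2,n3,n5} = {n0}; idom=n0
  n7: preds {n3,n5}: {n0,n2,n3} ∩ {n0,n2,n3,n5} = {n0,n2,n3}; idom=n3
  n8: preds {n3,n4,n7}: {n0,n2,n3} ∩ {n0,n2,n4} ∩ {n0,n2,n3,n7} = {n0,n2}; idom=n2

DF derivation:
  n2←n0: walk · to n0
  n2←n1: walk n1 to n0
  n2←n5: walk n5→n3→n2 to n0
  n7←n3: walk · to n3
  n7←n5: walk n5 to n3
  n8←n3: walk n3 to n2
  n8←n4: walk n4 to n2
  n8←n7: walk n7→n3 to n2
  n0: DF=∅
  n1: DF={n2}
  n2: DF={n2}
  n3: DF={n2,n8}
  n4: DF={n8}
  n5: DF={n2,n7}
  n6: DF=∅
  n7: DF={n8}
  n8: DF=∅

φ for r: defs {n0,n3,n4,n7}
  DF⁺ = {n2,n8}

Answer: ["n2", "n8"]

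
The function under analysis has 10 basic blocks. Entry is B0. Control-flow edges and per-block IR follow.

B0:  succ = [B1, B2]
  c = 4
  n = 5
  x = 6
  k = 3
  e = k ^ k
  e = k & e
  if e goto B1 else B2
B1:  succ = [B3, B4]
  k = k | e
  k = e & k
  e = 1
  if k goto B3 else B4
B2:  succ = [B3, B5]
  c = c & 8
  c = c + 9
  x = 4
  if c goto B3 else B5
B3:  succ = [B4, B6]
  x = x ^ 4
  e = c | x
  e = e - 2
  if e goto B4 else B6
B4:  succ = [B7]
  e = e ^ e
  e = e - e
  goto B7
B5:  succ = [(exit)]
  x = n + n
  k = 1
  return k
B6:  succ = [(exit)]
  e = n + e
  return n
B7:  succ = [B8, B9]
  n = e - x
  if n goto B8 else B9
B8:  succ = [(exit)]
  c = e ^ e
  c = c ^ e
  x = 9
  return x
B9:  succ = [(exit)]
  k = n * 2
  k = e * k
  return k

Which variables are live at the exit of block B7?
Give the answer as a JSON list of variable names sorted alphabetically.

def/use:
  B0 def {c,e,k,n,x} use ∅
  B1 def {e,k} use {e,k}
  B2 def {c,x} use {c}
  B3 def {e,x} use {c,x}
  B4 def {e} use {e}
  B5 def {k,x} use {n}
  B6 def {e} use {e,n}
  B7 def {n} use {e,x}
  B8 def {c,x} use {e}
  B9 def {k} use {e,n}

Live sets:
  B0: in=∅ out={c,e,k,n,x}
  B1: in={c,e,k,n,x} out={c,e,n,x}
  B2: in={c,n} out={c,n,x}
  B3: in={c,n,x} out={e,n,x}
  B4: in={e,x} out={e,x}
  B5: in={n} out=∅
  B6: in={e,n} out=∅
  B7: in={e,x} out={e,n}
  B8: in={e} out=∅
  B9: in={e,n} out=∅

live-out(B7) = ["e", "n"]

Answer: ["e", "n"]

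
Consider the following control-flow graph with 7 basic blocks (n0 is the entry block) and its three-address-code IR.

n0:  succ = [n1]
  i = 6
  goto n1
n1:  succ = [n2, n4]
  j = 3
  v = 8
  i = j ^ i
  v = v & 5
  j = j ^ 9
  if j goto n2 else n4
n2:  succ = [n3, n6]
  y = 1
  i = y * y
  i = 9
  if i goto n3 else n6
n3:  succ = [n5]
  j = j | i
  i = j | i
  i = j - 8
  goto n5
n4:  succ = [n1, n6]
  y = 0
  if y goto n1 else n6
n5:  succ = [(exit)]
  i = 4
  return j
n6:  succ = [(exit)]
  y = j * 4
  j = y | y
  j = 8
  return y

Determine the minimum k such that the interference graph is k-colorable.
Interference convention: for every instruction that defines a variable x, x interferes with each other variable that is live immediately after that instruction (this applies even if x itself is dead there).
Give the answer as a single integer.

Block summaries:
  n0 def {i} use ∅
  n1 def {i,j,v} use {i}
  n2 def {i,y} use ∅
  n3 def {i,j} use {i,j}
  n4 def {y} use ∅
  n5 def {i} use {j}
  n6 def {j,y} use {j}

Liveness:
  live n0: ∅→{i}
  live n1: {i}→{i,j}
  live n2: {j}→{i,j}
  live n3: {i,j}→{j}
  live n4: {i,j}→{i,j}
  live n5: {j}→∅
  live n6: {j}→∅

Conflict graph:
  i: {j,v,y}
  j: {i,v,y}
  v: {i,j}
  y: {i,j}

Chromatic number:
  lower bound: {i,j,v} mutually conflict ⇒ χ ≥ 3
  3-colouring: R0={i}  R1={j}  R2={v,y}
  χ = 3

Answer: 3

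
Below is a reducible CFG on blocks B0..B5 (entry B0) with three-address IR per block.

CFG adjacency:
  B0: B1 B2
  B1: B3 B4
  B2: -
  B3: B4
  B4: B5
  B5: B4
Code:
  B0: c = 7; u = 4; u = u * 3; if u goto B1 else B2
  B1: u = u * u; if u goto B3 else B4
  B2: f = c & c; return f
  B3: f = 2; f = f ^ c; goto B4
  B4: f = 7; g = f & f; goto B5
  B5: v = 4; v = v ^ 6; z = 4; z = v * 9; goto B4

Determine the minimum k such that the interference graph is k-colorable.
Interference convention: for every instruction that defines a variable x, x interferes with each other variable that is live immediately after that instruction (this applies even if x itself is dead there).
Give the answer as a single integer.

Answer: 2

Derivation:
Per-block:
  B0 def {c,u} use ∅
  B1 def {u} use {u}
  B2 def {f} use {c}
  B3 def {f} use {c}
  B4 def {f,g} use ∅
  B5 def {v,z} use ∅

Live sets:
  B0 li=∅ lo={c,u}
  B1 li={c,u} lo={c}
  B2 li={c} lo=∅
  B3 li={c} lo=∅
  B4 li=∅ lo=∅
  B5 li=∅ lo=∅

Interfere edges:
  c — {f,u}
  f — {c}
  g — ∅
  u — {c}
  v — {z}
  z — {v}

Registers:
  {c,f} pairwise interfere (2-clique) ⇒ χ ≥ 2
  assign c→R0 f→R1 g→R0 u→R1 v→R0 z→R1 — no edge inside a register ⇒ χ ≤ 2
  χ = 2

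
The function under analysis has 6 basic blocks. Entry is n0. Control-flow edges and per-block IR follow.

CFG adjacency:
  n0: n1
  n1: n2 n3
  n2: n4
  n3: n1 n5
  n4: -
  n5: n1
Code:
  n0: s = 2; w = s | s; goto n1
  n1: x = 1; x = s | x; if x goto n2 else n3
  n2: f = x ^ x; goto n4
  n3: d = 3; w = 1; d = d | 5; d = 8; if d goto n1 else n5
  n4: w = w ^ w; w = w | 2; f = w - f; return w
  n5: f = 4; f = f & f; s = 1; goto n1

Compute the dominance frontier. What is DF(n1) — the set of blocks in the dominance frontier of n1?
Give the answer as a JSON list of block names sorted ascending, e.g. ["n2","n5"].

Answer: ["n1"]

Analysis:
idom tree: n1←n0 n2←n1 n3←n1 n4←n2 n5←n3
Dom∩ at merges:
  n1: preds {n0,n3,n5}: {n0} ∩ {n0,n1,n3} ∩ {n0,n1,n3,n5} = {n0}; idom=n0

Frontier:
  n1←n0: walk · to n0
  n1←n3: walk n3→n1 to n0
  n1←n5: walk n5→n3→n1 to n0
  DF(n0)=∅
  DF(n1)={n1}
  DF(n2)=∅
  DF(n3)={n1}
  DF(n4)=∅
  DF(n5)={n1}

DF(n1) = ["n1"]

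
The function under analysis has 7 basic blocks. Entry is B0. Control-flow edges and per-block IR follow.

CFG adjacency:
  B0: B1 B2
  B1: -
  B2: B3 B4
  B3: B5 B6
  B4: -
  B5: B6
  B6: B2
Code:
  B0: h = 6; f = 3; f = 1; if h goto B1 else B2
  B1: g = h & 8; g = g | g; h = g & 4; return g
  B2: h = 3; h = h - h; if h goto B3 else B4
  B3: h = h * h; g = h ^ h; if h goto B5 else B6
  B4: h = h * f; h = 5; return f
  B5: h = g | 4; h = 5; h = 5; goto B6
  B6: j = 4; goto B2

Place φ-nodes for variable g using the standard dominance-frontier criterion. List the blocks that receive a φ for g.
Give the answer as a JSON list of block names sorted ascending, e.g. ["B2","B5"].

idom tree: B1←B0 B2←B0 B3←B2 B4←B2 B5←B3 B6←B3
Join-block Dom:
  B2: preds {B0,B6}: {B0} ∩ {B0,B2,B3,B6} = {B0}; idom=B0
  B6: preds {B3,B5}: {B0,B2,B3} ∩ {B0,B2,B3,B5} = {B0,B2,B3}; idom=B3

DF derivation:
  join B2 pred B0: · stop@B0
  join B2 pred B6: B6→B3→B2 stop@B0
  join B6 pred B3: · stop@B3
  join B6 pred B5: B5 stop@B3
  DF(B0)=∅
  DF(B1)=∅
  DF(B2)={B2}
  DF(B3)={B2}
  DF(B4)=∅
  DF(B5)={B6}
  DF(B6)={B2}

φ for g: defs {B1,B3}
  DF⁺ = {B2}

Answer: ["B2"]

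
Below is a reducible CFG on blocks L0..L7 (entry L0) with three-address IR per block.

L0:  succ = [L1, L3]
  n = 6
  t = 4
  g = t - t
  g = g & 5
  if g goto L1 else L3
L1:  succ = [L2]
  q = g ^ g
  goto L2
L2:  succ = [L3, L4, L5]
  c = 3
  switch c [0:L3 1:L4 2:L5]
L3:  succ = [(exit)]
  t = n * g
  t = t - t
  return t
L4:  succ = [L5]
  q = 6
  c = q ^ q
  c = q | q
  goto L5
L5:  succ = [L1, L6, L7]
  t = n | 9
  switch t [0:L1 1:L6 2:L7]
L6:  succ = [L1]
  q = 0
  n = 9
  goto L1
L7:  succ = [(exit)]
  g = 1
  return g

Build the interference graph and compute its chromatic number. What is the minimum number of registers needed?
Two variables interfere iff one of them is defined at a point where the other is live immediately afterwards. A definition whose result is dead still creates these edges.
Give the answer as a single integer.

def/use:
  L0 def {g,n,t} use ∅
  L1 def {q} use {g}
  L2 def {c} use ∅
  L3 def {t} use {g,n}
  L4 def {c,q} use ∅
  L5 def {t} use {n}
  L6 def {n,q} use ∅
  L7 def {g} use ∅

Liveness:
  L0 li=∅ lo={g,n}
  L1 li={g,n} lo={g,n}
  L2 li={g,n} lo={g,n}
  L3 li={g,n} lo=∅
  L4 li={g,n} lo={g,n}
  L5 li={g,n} lo={g,n}
  L6 li={g} lo={g,n}
  L7 li=∅ lo=∅

Interfere edges:
  c↔{g,n,q}
  g↔{c,n,q,t}
  n↔{c,g,q,t}
  q↔{c,g,n}
  t↔{g,n}

Chromatic number:
  clique {c,g,n,q} ⇒ need ≥ 4
  4-colouring: R0={g}  R1={n}  R2={c,t}  R3={q}
  χ = 4

Answer: 4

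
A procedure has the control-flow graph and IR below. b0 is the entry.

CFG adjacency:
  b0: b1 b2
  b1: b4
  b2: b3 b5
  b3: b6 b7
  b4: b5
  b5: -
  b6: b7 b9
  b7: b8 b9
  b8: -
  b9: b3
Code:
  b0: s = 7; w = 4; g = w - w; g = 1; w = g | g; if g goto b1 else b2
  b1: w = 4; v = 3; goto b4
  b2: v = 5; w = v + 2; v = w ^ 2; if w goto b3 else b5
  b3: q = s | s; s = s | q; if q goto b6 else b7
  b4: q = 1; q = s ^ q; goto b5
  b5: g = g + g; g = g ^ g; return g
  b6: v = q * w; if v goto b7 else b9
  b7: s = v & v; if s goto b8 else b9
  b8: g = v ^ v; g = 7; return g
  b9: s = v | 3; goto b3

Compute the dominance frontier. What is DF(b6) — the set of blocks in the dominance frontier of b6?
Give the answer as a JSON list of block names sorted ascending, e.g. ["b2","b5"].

Answer: ["b7", "b9"]

Analysis:
idom tree: b1←b0 b2←b0 b3←b2 b4←b1 b5←b0 b6←b3 b7←b3 b8←b7 b9←b3
Dom∩ at merges:
  b3: preds {b2,b9}: {b0,b2} ∩ {b0,b2,b3,b9} = {b0,b2}; idom=b2
  b5: preds {b2,b4}: {b0,b2} ∩ {b0,b1,b4} = {b0}; idom=b0
  b7: preds {b3,b6}: {b0,b2,b3} ∩ {b0,b2,b3,b6} = {b0,b2,b3}; idom=b3
  b9: preds {b6,b7}: {b0,b2,b3,b6} ∩ {b0,b2,b3,b7} = {b0,b2,b3}; idom=b3

DF derivation:
  join b3 pred b2: · stop@b2
  join b3 pred b9: b9→b3 stop@b2
  join b5 pred b2: b2 stop@b0
  join b5 pred b4: b4→b1 stop@b0
  join b7 pred b3: · stop@b3
  join b7 pred b6: b6 stop@b3
  join b9 pred b6: b6 stop@b3
  join b9 pred b7: b7 stop@b3
  DF(b0)=∅
  DF(b1)={b5}
  DF(b2)={b5}
  DF(b3)={b3}
  DF(b4)={b5}
  DF(b5)=∅
  DF(b6)={b7,b9}
  DF(b7)={b9}
  DF(b8)=∅
  DF(b9)={b3}

DF(b6) = ["b7", "b9"]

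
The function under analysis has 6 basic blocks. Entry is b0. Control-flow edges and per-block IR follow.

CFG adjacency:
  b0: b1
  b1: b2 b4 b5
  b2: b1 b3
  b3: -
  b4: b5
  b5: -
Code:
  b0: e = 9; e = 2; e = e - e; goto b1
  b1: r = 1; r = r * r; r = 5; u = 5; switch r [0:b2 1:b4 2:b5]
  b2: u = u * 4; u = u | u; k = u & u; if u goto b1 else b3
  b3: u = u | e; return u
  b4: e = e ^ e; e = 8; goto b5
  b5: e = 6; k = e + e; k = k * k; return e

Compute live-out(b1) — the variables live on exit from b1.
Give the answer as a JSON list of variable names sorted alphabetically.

Answer: ["e", "u"]

Analysis:
Block summaries:
  b0: {e} / ∅
  b1: {r,u} / ∅
  b2: {k,u} / {u}
  b3: {u} / {e,u}
  b4: {e} / {e}
  b5: {e,k} / ∅

Liveness:
  b0: in=∅ out={e}
  b1: in={e} out={e,u}
  b2: in={e,u} out={e,u}
  b3: in={e,u} out=∅
  b4: in={e} out=∅
  b5: in=∅ out=∅

live-out(b1) = ["e", "u"]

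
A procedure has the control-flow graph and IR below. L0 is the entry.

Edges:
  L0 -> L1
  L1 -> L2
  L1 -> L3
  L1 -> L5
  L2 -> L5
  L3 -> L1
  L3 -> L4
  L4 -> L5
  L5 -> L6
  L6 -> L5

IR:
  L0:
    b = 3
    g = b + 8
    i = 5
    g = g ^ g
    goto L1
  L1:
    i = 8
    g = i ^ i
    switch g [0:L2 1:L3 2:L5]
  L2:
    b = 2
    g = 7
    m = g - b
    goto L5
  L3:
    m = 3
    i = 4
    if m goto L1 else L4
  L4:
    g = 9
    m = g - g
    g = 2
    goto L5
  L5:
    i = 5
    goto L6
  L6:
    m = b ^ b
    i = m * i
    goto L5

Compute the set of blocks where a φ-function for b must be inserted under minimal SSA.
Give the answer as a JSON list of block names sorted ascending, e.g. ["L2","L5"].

Answer: ["L5"]

Working:
idom tree: L1←L0 L2←L1 L3←L1 L4←L3 L5←L1 L6←L5
Dom∩ at merges:
  L1: preds {L0,L3}: {L0} ∩ {L0,L1,L3} = {L0}; idom=L0
  L5: preds {L1,L2,L4,L6}: {L0,L1} ∩ {L0,L1,L2} ∩ {L0,L1,L3,L4} ∩ {L0,L1,L5,L6} = {L0,L1}; idom=L1

Frontier:
  L1←L0: walk · to L0
  L1←L3: walk L3→L1 to L0
  L5←L1: walk · to L1
  L5←L2: walk L2 to L1
  L5←L4: walk L4→L3 to L1
  L5←L6: walk L6→L5 to L1
  DF(L0)=∅
  DF(L1)={L1}
  DF(L2)={L5}
  DF(L3)={L1,L5}
  DF(L4)={L5}
  DF(L5)={L5}
  DF(L6)={L5}

φ for b: defs {L0,L2}
  DF⁺ = {L5}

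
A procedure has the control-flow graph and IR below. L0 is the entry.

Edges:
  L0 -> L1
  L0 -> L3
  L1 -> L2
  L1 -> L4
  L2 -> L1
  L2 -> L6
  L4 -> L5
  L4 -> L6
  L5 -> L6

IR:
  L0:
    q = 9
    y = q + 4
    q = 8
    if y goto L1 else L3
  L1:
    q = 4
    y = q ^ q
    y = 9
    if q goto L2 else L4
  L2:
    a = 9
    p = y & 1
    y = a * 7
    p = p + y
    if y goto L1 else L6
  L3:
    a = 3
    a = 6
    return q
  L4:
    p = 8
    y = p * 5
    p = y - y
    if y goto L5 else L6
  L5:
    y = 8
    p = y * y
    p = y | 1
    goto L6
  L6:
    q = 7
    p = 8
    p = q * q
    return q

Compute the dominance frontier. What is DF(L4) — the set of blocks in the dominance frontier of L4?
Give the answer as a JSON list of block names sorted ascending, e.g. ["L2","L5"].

Answer: ["L6"]

Analysis:
idom tree: L1←L0 L2←L1 L3←L0 L4←L1 L5←L4 L6←L1
Join-block Dom:
  L1: preds {L0,L2}: {L0} ∩ {L0,L1,L2} = {L0}; idom=L0
  L6: preds {L2,L4,L5}: {L0,L1,L2} ∩ {L0,L1,L4} ∩ {L0,L1,L4,L5} = {L0,L1}; idom=L1

DF derivation:
  join L1 pred L0: · stop@L0
  join L1 pred L2: L2→L1 stop@L0
  join L6 pred L2: L2 stop@L1
  join L6 pred L4: L4 stop@L1
  join L6 pred L5: L5→L4 stop@L1
  DF(L0)=∅
  DF(L1)={L1}
  DF(L2)={L1,L6}
  DF(L3)=∅
  DF(L4)={L6}
  DF(L5)={L6}
  DF(L6)=∅

DF(L4) = ["L6"]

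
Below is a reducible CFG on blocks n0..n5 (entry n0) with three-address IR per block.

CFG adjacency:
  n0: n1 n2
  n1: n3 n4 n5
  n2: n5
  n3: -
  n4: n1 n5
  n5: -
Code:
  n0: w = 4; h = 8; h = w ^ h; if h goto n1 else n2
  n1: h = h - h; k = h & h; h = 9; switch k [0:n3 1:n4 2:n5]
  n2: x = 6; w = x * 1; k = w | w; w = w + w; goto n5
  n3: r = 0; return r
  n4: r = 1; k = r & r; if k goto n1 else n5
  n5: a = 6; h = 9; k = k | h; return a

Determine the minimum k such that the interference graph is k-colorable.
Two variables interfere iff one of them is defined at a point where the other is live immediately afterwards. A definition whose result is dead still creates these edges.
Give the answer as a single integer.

Per-block:
  n0: {h,w} / ∅
  n1: {h,k} / {h}
  n2: {k,w,x} / ∅
  n3: {r} / ∅
  n4: {k,r} / ∅
  n5: {a,h,k} / {k}

Liveness:
  n0 li=∅ lo={h}
  n1 li={h} lo={h,k}
  n2 li=∅ lo={k}
  n3 li=∅ lo=∅
  n4 li={h} lo={h,k}
  n5 li={k} lo=∅

Conflict graph:
  a↔{h,k}
  h↔{a,k,r,w}
  k↔{a,h,w}
  r↔{h}
  w↔{h,k}
  x↔∅

Colouring:
  lower bound: {a,h,k} mutually conflict ⇒ χ ≥ 3
  assign a→R2 h→R0 k→R1 r→R1 w→R2 x→R0 — no edge inside a register ⇒ χ ≤ 3
  χ = 3

Answer: 3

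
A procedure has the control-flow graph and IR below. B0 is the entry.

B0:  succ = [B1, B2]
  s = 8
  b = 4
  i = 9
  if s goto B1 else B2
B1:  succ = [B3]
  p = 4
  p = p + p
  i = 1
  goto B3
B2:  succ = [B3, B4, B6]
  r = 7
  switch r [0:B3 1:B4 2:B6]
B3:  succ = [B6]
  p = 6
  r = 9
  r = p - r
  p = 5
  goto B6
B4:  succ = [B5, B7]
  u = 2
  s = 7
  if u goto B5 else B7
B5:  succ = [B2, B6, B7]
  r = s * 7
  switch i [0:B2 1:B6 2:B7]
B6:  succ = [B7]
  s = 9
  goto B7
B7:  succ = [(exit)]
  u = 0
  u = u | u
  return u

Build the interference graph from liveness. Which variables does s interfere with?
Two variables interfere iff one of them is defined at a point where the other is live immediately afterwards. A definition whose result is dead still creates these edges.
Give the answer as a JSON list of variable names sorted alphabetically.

Block summaries:
  B0: def={b,i,s} ue=∅
  B1: def={i,p} ue=∅
  B2: def={r} ue=∅
  B3: def={p,r} ue=∅
  B4: def={s,u} ue=∅
  B5: def={r} ue={i,s}
  B6: def={s} ue=∅
  B7: def={u} ue=∅

Backward fixpoint:
  B0 li=∅ lo={i}
  B1 li=∅ lo=∅
  B2 li={i} lo={i}
  B3 li=∅ lo=∅
  B4 li={i} lo={i,s}
  B5 li={i,s} lo={i}
  B6 li=∅ lo=∅
  B7 li=∅ lo=∅

Interference:
  b: {s}
  i: {r,s,u}
  p: {r}
  r: {i,p}
  s: {b,i,u}
  u: {i,s}

N(s) = ["b", "i", "u"]

Answer: ["b", "i", "u"]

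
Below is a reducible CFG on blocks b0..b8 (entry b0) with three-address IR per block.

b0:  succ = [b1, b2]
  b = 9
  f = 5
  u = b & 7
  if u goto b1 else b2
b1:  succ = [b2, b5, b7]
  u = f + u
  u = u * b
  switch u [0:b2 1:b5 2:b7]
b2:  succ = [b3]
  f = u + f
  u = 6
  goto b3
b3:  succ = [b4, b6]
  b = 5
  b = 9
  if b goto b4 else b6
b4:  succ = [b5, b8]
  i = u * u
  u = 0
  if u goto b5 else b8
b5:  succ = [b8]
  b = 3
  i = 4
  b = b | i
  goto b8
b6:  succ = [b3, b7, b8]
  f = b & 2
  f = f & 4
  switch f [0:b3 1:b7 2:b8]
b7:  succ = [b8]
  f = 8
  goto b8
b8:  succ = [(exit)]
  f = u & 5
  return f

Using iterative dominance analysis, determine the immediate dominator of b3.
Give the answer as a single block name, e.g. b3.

Answer: b2

Working:
idom tree: b1←b0 b2←b0 b3←b2 b4←b3 b5←b0 b6←b3 b7←b0 b8←b0
Join-block Dom:
  b2: preds {b0,b1}: {b0} ∩ {b0,b1} = {b0}; idom=b0
  b3: preds {b2,b6}: {b0,b2} ∩ {b0,b2,b3,b6} = {b0,b2}; idom=b2
  b5: preds {b1,b4}: {b0,b1} ∩ {b0,b2,b3,b4} = {b0}; idom=b0
  b7: preds {b1,b6}: {b0,b1} ∩ {b0,b2,b3,b6} = {b0}; idom=b0
  b8: preds {b4,b5,b6,b7}: {b0,b2,b3,b4} ∩ {b0,b5} ∩ {b0,b2,b3,b6} ∩ {b0,b7} = {b0}; idom=b0

idom(b3) = b2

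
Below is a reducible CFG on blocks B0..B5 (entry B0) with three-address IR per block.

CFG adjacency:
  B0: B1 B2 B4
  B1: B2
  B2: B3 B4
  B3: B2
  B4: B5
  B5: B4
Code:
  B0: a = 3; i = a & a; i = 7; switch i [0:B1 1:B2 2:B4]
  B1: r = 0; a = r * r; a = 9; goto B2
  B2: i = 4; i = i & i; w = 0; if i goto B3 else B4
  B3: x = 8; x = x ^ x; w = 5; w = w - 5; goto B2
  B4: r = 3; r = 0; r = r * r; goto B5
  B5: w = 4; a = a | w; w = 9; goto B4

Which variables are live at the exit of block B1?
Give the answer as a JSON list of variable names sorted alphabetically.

Answer: ["a"]

Derivation:
def/use:
  B0: {a,i} / ∅
  B1: {a,r} / ∅
  B2: {i,w} / ∅
  B3: {w,x} / ∅
  B4: {r} / ∅
  B5: {a,w} / {a}

Live sets:
  live B0: ∅→{a}
  live B1: ∅→{a}
  live B2: {a}→{a}
  live B3: {a}→{a}
  live B4: {a}→{a}
  live B5: {a}→{a}

live-out(B1) = ["a"]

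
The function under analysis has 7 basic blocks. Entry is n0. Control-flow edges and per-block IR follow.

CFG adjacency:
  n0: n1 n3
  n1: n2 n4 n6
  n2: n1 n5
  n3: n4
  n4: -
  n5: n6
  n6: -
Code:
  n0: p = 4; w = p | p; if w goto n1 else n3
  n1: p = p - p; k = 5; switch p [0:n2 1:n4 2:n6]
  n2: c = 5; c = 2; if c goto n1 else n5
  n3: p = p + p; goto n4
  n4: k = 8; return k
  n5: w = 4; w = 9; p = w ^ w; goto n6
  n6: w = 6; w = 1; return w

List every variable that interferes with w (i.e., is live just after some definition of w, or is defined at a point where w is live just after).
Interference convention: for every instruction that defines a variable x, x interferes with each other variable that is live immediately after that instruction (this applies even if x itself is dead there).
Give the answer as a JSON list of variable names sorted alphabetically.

Answer: ["p"]

Analysis:
def/use:
  n0: {p,w} / ∅
  n1: {k,p} / {p}
  n2: {c} / ∅
  n3: {p} / {p}
  n4: {k} / ∅
  n5: {p,w} / ∅
  n6: {w} / ∅

Live sets:
  live n0: ∅→{p}
  live n1: {p}→{p}
  live n2: {p}→{p}
  live n3: {p}→∅
  live n4: ∅→∅
  live n5: ∅→∅
  live n6: ∅→∅

Interference:
  c — {p}
  k — {p}
  p — {c,k,w}
  w — {p}

N(w) = ["p"]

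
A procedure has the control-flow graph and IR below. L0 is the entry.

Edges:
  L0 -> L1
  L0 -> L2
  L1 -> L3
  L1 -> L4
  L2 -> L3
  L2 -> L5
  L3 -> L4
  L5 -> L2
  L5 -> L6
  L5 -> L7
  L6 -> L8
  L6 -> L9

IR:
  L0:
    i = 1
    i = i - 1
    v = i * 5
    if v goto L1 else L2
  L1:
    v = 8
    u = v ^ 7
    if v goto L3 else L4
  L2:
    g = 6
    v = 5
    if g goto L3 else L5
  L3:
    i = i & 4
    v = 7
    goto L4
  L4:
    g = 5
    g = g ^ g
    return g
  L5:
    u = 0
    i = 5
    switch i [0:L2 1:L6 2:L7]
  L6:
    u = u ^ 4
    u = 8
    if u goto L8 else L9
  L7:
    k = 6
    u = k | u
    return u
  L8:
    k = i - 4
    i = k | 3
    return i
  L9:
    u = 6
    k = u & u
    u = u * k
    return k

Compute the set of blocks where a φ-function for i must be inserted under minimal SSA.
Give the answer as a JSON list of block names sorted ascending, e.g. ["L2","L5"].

Answer: ["L2", "L3", "L4"]

Derivation:
idom tree: L1←L0 L2←L0 L3←L0 L4←L0 L5←L2 L6←L5 L7←L5 L8←L6 L9←L6
Join-block Dom:
  L2: preds {L0,L5}: {L0} ∩ {L0,L2,L5} = {L0}; idom=L0
  L3: preds {L1,L2}: {L0,L1} ∩ {L0,L2} = {L0}; idom=L0
  L4: preds {L1,L3}: {L0,L1} ∩ {L0,L3} = {L0}; idom=L0

DF derivation:
  join L2 pred L0: · stop@L0
  join L2 pred L5: L5→L2 stop@L0
  join L3 pred L1: L1 stop@L0
  join L3 pred L2: L2 stop@L0
  join L4 pred L1: L1 stop@L0
  join L4 pred L3: L3 stop@L0
  L0: DF=∅
  L1: DF={L3,L4}
  L2: DF={L2,L3}
  L3: DF={L4}
  L4: DF=∅
  L5: DF={L2}
  L6: DF=∅
  L7: DF=∅
  L8: DF=∅
  L9: DF=∅

φ for i: defs {L0,L3,L5,L8}
  DF⁺ = {L2,L3,L4}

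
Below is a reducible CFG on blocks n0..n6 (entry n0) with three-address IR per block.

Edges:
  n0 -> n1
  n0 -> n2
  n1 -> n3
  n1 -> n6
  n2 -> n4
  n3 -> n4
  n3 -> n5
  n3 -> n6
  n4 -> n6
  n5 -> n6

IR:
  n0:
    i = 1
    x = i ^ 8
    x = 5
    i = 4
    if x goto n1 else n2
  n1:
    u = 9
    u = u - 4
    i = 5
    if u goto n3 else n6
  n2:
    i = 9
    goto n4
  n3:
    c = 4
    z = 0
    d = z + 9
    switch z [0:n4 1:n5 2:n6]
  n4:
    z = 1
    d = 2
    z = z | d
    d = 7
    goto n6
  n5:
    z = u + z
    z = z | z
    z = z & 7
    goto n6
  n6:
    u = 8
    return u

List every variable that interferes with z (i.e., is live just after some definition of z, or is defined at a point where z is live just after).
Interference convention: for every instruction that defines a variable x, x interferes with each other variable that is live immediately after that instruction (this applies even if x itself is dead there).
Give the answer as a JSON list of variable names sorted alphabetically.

Answer: ["d", "u"]

Working:
Per-block:
  n0 def {i,x} use ∅
  n1 def {i,u} use ∅
  n2 def {i} use ∅
  n3 def {c,d,z} use ∅
  n4 def {d,z} use ∅
  n5 def {z} use {u,z}
  n6 def {u} use ∅

Backward fixpoint:
  live n0: ∅→∅
  live n1: ∅→{u}
  live n2: ∅→∅
  live n3: {u}→{u,z}
  live n4: ∅→∅
  live n5: {u,z}→∅
  live n6: ∅→∅

Interfere edges:
  c↔{u}
  d↔{u,z}
  i↔{u,x}
  u↔{c,d,i,z}
  x↔{i}
  z↔{d,u}

N(z) = ["d", "u"]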